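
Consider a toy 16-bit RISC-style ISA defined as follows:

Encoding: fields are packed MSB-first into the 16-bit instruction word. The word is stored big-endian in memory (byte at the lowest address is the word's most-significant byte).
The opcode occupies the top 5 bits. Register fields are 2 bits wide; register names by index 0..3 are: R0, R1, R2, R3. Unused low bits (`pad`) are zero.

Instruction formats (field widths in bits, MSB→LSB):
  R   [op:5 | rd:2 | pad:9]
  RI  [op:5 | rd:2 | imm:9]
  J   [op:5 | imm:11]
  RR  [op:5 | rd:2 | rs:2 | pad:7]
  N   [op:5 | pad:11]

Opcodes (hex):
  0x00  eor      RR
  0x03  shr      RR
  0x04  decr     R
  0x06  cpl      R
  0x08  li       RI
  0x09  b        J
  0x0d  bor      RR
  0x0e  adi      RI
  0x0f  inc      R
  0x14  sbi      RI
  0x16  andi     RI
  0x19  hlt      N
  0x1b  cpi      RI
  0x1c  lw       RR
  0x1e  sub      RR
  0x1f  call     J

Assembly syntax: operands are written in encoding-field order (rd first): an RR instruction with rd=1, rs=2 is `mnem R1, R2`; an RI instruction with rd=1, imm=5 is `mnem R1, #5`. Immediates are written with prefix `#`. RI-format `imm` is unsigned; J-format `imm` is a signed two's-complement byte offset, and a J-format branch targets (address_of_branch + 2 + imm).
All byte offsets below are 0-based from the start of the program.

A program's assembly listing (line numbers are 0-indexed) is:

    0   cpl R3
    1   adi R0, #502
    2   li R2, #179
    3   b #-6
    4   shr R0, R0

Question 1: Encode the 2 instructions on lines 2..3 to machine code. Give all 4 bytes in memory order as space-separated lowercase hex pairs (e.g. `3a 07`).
line 2 (li): pack op=0x8:5|rd=2:2|imm=179:9 = 0x44b3; big→ 44 b3
line 3 (b): pack op=0x9:5|imm=-6:11 = 0x4ffa; big→ 4f fa

44 b3 4f fa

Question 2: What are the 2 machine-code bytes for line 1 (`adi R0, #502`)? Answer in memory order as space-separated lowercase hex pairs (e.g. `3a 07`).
1. adi fields op=0xe:5|rd=0:2|imm=502:9 → word 71f6h → 71 f6

71 f6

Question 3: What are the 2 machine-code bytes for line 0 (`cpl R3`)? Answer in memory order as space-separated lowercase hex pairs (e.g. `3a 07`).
36 00

0. cpl fields op=0x6:5|rd=3:2|pad=0:9 → word 3600h → 36 00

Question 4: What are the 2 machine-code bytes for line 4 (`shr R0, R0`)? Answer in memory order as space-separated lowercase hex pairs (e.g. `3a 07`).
L4: shr op=0x3:5|rd=0:2|rs=0:2|pad=0:7 ⇒ 0x1800 ⇒ big 18 00

18 00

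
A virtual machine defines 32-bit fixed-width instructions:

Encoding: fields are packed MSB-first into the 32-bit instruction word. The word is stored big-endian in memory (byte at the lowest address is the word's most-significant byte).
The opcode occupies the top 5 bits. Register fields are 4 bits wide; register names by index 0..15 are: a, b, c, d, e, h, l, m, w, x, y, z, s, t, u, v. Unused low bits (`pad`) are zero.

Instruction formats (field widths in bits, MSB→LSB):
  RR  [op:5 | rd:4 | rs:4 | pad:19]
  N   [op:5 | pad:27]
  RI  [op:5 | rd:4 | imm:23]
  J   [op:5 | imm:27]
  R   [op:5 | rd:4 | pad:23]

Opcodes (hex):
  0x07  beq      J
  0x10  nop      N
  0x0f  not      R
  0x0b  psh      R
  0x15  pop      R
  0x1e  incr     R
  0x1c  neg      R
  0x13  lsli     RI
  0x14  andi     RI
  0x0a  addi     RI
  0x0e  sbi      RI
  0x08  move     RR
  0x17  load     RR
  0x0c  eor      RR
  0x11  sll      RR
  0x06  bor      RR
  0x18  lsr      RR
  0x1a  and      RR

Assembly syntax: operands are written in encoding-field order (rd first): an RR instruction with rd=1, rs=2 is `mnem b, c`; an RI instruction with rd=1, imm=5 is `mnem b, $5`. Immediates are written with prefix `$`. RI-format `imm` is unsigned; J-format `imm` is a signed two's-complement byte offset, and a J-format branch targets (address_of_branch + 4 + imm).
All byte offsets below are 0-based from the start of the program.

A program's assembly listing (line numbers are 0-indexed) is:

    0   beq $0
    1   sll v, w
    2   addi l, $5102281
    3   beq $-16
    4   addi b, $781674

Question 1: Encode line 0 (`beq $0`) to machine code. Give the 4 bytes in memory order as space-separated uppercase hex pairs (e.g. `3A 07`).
38 00 00 00

0. beq fields op=0x7:5|imm=0:27 → word 38000000h → 38 00 00 00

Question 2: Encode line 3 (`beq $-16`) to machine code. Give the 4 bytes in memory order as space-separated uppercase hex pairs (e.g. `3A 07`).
3F FF FF F0

L3: beq op=0x7:5|imm=-16:27 ⇒ 0x3ffffff0 ⇒ big 3f ff ff f0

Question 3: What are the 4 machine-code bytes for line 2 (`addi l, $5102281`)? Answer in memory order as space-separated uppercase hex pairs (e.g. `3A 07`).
53 4D DA C9

2. addi fields op=0xa:5|rd=6:4|imm=5102281:23 → word 534ddac9h → 53 4d da c9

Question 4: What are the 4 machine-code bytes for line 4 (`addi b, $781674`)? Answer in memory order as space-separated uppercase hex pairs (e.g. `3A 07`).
50 8B ED 6A

4. addi fields op=0xa:5|rd=1:4|imm=781674:23 → word 508bed6ah → 50 8b ed 6a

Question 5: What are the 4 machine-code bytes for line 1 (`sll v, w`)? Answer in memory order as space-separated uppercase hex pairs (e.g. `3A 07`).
8F C0 00 00

1. sll fields op=0x11:5|rd=15:4|rs=8:4|pad=0:19 → word 8fc00000h → 8f c0 00 00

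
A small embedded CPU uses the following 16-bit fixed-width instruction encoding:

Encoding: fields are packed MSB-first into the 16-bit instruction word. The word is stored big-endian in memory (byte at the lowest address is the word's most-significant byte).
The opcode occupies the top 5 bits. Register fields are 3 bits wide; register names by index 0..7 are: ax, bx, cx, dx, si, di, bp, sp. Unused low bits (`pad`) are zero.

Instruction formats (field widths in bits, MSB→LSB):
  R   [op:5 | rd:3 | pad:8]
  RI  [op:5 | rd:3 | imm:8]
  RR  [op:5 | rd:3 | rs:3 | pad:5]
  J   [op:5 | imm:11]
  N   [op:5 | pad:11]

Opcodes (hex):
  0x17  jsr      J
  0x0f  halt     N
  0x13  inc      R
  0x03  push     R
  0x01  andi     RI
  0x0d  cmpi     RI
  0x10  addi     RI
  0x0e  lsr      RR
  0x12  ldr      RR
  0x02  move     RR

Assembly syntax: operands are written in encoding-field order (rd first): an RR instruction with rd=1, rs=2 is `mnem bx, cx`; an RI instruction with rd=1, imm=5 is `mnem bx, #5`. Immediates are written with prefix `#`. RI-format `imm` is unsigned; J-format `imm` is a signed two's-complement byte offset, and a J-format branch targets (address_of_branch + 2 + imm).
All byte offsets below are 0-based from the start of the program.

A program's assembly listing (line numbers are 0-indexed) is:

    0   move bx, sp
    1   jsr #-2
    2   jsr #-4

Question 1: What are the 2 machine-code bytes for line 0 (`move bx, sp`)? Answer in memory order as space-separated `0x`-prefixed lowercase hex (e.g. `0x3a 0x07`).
0x11 0xe0

line 0 (move): pack op=0x2:5|rd=1:3|rs=7:3|pad=0:5 = 0x11e0; big→ 11 e0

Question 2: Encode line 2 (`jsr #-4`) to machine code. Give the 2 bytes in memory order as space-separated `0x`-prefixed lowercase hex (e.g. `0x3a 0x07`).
0xbf 0xfc

2. jsr fields op=0x17:5|imm=-4:11 → word bffch → bf fc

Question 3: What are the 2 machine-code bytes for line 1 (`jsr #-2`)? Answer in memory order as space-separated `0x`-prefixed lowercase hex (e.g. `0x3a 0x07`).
0xbf 0xfe

L1: jsr op=0x17:5|imm=-2:11 ⇒ 0xbffe ⇒ big bf fe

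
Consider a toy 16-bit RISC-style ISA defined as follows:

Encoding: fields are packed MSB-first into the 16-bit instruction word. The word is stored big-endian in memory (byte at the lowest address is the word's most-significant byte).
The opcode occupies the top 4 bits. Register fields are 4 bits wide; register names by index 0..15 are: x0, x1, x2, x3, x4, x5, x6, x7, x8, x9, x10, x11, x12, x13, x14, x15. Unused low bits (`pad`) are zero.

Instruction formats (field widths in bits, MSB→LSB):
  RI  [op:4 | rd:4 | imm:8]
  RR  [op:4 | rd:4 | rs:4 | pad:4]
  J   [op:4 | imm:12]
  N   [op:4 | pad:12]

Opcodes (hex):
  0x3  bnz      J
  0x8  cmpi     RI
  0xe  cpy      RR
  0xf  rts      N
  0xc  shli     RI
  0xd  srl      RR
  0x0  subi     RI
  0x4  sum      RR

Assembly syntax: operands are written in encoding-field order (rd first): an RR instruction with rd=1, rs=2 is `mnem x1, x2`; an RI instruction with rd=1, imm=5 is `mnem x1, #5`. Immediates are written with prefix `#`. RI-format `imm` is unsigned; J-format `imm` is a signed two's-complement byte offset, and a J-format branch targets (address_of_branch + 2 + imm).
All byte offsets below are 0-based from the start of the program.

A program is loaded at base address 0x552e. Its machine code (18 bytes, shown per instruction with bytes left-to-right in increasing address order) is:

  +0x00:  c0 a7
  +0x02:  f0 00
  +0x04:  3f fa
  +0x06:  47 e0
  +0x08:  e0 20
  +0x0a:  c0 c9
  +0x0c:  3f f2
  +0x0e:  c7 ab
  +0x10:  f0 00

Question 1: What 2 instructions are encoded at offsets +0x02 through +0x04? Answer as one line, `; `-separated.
off 0x02: read f0 00 as big → 0xf000
  opcode bits[15:12]=0xf: rts/N
off 0x04: read 3f fa as big → 0x3ffa
  opcode bits[15:12]=0x3: bnz/J
  imm@[11:0]=0xffa (s12→-6) ⇒ #-6

rts; bnz #-6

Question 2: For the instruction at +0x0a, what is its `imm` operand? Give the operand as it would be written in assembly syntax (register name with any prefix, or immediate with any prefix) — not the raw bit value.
[0a] c0 c9 → 0xc0c9
  top 4b → 0xc → shli [RI]
  [11:8] rd=0 = x0
  [7:0] imm=201 = #201

#201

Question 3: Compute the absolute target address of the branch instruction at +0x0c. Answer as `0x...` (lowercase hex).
0x552e

+0x0c: 3f f2 ⇒ word 0x3ff2 (big)
  opcode bits[15:12]=0x3: bnz/J
  imm: (w>>0)&0xfff=0xff2 (s12→-14) → #-14
  target = base 0x552e + off 0x0c + 2 + imm -14 = 0x552e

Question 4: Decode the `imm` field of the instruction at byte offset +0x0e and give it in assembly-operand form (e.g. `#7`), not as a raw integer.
+0x0e: c7 ab ⇒ word 0xc7ab (big)
  opcode bits[15:12]=0xc: shli/RI
  rd@[11:8]=0x7 ⇒ x7
  imm@[7:0]=0xab ⇒ #171

#171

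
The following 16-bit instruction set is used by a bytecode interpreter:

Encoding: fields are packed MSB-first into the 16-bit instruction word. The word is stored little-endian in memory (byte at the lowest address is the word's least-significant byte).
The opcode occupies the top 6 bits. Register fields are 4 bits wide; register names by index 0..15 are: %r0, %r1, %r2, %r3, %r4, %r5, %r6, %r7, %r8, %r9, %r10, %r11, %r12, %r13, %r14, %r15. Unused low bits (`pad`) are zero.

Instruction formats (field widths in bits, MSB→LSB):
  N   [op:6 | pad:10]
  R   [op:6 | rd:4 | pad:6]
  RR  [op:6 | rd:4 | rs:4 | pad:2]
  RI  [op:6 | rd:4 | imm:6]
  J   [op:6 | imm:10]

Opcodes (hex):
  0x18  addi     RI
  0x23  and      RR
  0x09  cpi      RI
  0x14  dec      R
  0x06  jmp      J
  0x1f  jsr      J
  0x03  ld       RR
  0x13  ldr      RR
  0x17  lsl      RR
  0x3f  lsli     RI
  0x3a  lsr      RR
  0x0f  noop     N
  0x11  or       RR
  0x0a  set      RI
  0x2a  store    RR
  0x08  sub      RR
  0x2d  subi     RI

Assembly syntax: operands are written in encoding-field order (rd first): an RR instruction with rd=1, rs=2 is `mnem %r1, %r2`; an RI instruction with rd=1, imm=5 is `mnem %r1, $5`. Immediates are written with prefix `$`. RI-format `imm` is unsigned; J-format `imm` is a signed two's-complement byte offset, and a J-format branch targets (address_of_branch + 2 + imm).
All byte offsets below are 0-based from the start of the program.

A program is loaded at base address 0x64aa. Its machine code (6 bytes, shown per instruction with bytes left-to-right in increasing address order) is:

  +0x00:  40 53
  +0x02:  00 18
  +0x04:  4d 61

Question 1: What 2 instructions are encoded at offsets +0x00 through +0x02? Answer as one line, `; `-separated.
dec %r13; jmp $0

[00] 40 53 → 0x5340
  op=0x5340>>10=0x14 ⇒ dec (R)
  rd@[9:6]=0xd ⇒ %r13
[02] 00 18 → 0x1800
  op=0x1800>>10=0x6 ⇒ jmp (J)
  imm@[9:0]=0x0 ⇒ $0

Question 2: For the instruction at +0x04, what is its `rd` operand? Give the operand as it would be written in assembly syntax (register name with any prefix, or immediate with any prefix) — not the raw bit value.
%r5

[04] 4d 61 → 0x614d
  opcode bits[15:10]=0x18: addi/RI
  [9:6] rd=5 = %r5
  [5:0] imm=13 = $13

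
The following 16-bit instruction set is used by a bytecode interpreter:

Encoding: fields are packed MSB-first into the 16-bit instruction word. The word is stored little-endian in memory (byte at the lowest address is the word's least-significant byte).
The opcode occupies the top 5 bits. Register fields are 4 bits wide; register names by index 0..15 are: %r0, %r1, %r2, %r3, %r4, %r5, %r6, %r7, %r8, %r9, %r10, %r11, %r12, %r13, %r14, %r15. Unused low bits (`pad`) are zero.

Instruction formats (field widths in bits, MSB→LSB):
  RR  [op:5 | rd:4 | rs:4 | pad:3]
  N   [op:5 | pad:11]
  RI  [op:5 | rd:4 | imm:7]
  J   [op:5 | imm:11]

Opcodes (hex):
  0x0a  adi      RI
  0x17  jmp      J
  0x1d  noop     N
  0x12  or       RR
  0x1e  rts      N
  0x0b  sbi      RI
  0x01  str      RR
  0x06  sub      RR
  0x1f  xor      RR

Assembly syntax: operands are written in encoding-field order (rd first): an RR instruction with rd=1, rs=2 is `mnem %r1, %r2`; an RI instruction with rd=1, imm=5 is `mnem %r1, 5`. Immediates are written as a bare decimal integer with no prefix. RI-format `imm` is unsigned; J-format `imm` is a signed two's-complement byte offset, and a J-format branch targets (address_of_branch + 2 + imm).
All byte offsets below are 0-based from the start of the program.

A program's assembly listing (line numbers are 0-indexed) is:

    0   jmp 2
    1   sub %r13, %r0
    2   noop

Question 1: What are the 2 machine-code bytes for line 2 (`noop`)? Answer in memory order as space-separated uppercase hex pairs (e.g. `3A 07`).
00 E8

L2: noop op=0x1d:5|pad=0:11 ⇒ 0xe800 ⇒ little 00 e8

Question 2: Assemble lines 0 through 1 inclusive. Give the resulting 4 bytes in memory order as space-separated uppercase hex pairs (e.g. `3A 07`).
02 B8 80 36

line 0 (jmp): pack op=0x17:5|imm=2:11 = 0xb802; little→ 02 b8
line 1 (sub): pack op=0x6:5|rd=13:4|rs=0:4|pad=0:3 = 0x3680; little→ 80 36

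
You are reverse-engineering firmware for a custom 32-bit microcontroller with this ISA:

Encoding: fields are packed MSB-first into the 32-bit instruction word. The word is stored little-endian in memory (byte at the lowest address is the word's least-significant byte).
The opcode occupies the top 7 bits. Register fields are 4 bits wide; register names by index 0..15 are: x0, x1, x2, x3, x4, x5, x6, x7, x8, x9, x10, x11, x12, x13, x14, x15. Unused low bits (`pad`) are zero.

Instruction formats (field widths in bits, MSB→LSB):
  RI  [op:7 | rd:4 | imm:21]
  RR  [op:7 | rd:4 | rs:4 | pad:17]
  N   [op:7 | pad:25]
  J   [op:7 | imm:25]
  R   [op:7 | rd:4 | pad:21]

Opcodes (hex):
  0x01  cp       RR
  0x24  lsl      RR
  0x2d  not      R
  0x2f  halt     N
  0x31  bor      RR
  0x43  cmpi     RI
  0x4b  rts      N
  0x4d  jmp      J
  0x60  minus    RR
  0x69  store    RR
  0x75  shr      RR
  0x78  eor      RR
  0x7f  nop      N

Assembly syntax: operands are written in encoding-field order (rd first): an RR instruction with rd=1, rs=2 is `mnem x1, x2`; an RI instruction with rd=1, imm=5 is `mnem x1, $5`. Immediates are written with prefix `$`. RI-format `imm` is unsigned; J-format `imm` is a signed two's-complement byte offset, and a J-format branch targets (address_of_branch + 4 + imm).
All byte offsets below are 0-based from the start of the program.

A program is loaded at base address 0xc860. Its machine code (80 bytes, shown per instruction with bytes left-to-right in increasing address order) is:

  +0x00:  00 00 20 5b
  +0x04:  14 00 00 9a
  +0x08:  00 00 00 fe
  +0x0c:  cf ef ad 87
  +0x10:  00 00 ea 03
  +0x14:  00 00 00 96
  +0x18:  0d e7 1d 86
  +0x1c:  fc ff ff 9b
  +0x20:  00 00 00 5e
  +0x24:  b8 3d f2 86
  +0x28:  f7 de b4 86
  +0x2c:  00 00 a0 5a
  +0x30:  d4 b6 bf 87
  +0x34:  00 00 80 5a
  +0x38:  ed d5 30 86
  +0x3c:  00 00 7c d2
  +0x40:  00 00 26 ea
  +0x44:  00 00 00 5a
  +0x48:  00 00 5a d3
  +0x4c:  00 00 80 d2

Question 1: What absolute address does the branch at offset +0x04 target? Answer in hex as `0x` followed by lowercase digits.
@+04  little-endian(14 00 00 9a) = 0x9a000014
  opcode bits[31:25]=0x4d: jmp/J
  [24:0] imm=20 = $20
  target = base 0xc860 + off 0x04 + 4 + imm 20 = 0xc87c

0xc87c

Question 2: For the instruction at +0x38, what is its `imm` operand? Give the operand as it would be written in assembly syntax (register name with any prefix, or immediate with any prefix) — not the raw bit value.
@+38  little-endian(ed d5 30 86) = 0x8630d5ed
  opcode bits[31:25]=0x43: cmpi/RI
  rd@[24:21]=0x1 ⇒ x1
  imm@[20:0]=0x10d5ed ⇒ $1103341

$1103341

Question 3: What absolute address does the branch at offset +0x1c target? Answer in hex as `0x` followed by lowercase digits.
0xc87c

+0x1c: fc ff ff 9b ⇒ word 0x9bfffffc (little)
  opcode bits[31:25]=0x4d: jmp/J
  [24:0] imm=33554428 (s25→-4) = $-4
  target = base 0xc860 + off 0x1c + 4 + imm -4 = 0xc87c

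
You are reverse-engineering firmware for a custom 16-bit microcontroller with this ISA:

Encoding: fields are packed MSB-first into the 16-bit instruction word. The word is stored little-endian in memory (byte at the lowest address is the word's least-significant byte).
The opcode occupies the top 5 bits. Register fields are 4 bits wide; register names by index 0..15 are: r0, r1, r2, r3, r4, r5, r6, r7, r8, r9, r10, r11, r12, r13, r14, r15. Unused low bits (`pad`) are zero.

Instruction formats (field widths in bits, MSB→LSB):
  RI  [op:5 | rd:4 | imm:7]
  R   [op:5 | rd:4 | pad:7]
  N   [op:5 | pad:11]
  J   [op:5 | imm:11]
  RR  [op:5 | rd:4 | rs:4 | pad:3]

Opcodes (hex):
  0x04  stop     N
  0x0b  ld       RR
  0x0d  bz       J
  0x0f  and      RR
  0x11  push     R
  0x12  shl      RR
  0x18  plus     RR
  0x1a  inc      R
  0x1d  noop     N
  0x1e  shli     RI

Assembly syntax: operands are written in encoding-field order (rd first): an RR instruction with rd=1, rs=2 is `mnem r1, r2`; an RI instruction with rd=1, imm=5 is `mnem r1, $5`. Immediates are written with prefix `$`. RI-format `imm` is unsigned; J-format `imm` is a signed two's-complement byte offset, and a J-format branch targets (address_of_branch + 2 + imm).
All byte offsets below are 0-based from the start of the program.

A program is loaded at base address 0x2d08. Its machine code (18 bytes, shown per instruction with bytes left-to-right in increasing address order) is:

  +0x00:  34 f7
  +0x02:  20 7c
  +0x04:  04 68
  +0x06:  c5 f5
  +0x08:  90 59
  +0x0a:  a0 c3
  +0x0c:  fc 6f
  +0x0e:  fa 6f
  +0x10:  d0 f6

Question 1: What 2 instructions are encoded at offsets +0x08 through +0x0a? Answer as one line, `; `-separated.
@+08  little-endian(90 59) = 0x5990
  top 5b → 0xb → ld [RR]
  rd: (w>>7)&0xf=0x3 → r3
  rs: (w>>3)&0xf=0x2 → r2
@+0a  little-endian(a0 c3) = 0xc3a0
  top 5b → 0x18 → plus [RR]
  rd: (w>>7)&0xf=0x7 → r7
  rs: (w>>3)&0xf=0x4 → r4

ld r3, r2; plus r7, r4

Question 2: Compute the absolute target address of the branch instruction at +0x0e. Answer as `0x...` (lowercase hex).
0x2d12

off 0x0e: read fa 6f as little → 0x6ffa
  top 5b → 0xd → bz [J]
  [10:0] imm=2042 (s11→-6) = $-6
  target = base 0x2d08 + off 0x0e + 2 + imm -6 = 0x2d12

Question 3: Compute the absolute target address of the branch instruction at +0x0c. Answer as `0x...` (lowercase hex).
0x2d12

off 0x0c: read fc 6f as little → 0x6ffc
  top 5b → 0xd → bz [J]
  imm: (w>>0)&0x7ff=0x7fc (s11→-4) → $-4
  target = base 0x2d08 + off 0x0c + 2 + imm -4 = 0x2d12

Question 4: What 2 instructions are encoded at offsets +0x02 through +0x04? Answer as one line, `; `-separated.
@+02  little-endian(20 7c) = 0x7c20
  opcode bits[15:11]=0xf: and/RR
  rd: (w>>7)&0xf=0x8 → r8
  rs: (w>>3)&0xf=0x4 → r4
@+04  little-endian(04 68) = 0x6804
  opcode bits[15:11]=0xd: bz/J
  imm: (w>>0)&0x7ff=0x4 → $4

and r8, r4; bz $4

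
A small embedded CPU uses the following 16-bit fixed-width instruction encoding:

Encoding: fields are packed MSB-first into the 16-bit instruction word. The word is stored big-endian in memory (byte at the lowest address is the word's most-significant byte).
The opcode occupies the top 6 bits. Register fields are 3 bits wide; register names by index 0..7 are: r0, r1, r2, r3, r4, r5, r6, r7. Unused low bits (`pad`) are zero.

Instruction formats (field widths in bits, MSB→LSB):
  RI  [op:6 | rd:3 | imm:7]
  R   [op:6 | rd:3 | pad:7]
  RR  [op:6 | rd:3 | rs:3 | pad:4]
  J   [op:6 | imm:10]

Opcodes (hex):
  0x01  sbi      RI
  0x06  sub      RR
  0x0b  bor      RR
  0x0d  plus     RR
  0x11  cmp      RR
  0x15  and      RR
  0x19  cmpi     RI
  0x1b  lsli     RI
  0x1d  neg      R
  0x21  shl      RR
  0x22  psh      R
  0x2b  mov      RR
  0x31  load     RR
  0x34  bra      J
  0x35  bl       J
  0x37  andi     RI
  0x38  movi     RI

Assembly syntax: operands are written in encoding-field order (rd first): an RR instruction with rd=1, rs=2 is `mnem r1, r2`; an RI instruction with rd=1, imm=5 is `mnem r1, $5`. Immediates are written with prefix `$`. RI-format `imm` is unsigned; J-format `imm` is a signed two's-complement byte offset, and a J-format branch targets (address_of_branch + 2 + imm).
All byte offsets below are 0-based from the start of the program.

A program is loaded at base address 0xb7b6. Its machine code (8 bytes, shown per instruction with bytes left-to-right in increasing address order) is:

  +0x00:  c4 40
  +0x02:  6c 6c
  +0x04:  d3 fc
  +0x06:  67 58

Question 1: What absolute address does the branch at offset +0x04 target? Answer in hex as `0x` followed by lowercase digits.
off 0x04: read d3 fc as big → 0xd3fc
  opcode bits[15:10]=0x34: bra/J
  [9:0] imm=1020 (s10→-4) = $-4
  target = base 0xb7b6 + off 0x04 + 2 + imm -4 = 0xb7b8

0xb7b8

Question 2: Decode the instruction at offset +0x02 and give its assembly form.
+0x02: 6c 6c ⇒ word 0x6c6c (big)
  opcode bits[15:10]=0x1b: lsli/RI
  [9:7] rd=0 = r0
  [6:0] imm=108 = $108

lsli r0, $108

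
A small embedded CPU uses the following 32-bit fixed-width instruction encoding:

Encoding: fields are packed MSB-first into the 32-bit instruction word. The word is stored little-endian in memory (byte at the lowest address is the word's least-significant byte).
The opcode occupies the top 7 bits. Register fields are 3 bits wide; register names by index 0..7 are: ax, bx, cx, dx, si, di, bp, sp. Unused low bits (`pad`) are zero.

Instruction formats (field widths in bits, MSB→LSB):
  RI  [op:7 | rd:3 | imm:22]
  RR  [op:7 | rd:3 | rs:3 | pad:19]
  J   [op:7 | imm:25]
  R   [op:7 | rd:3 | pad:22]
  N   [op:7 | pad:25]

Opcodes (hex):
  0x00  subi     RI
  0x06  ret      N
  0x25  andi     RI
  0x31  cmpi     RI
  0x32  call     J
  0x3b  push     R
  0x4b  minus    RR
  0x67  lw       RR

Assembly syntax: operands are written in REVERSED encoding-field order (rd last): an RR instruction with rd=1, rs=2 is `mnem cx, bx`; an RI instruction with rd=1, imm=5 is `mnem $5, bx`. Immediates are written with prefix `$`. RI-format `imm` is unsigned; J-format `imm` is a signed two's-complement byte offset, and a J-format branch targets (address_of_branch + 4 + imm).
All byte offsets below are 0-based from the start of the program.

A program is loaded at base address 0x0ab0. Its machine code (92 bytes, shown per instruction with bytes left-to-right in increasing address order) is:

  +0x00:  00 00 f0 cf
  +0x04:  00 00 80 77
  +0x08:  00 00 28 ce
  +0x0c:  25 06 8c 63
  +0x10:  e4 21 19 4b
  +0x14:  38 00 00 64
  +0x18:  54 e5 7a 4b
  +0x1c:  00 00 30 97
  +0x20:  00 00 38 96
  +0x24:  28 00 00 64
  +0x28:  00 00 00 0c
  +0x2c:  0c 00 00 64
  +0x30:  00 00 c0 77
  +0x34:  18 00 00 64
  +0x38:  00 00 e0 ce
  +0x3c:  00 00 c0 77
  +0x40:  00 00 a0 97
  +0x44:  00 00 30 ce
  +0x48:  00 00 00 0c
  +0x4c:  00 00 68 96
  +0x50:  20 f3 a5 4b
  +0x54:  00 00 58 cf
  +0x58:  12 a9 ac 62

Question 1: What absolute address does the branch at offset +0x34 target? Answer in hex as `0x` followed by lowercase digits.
0x0b00

[34] 18 00 00 64 → 0x64000018
  op=0x64000018>>25=0x32 ⇒ call (J)
  imm: (w>>0)&0x1ffffff=0x18 → $24
  target = base 0x0ab0 + off 0x34 + 4 + imm 24 = 0x0b00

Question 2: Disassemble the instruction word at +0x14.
@+14  little-endian(38 00 00 64) = 0x64000038
  op=0x64000038>>25=0x32 ⇒ call (J)
  [24:0] imm=56 = $56

call $56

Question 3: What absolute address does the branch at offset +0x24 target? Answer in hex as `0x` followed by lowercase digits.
0x0b00

@+24  little-endian(28 00 00 64) = 0x64000028
  op=0x64000028>>25=0x32 ⇒ call (J)
  imm: (w>>0)&0x1ffffff=0x28 → $40
  target = base 0x0ab0 + off 0x24 + 4 + imm 40 = 0x0b00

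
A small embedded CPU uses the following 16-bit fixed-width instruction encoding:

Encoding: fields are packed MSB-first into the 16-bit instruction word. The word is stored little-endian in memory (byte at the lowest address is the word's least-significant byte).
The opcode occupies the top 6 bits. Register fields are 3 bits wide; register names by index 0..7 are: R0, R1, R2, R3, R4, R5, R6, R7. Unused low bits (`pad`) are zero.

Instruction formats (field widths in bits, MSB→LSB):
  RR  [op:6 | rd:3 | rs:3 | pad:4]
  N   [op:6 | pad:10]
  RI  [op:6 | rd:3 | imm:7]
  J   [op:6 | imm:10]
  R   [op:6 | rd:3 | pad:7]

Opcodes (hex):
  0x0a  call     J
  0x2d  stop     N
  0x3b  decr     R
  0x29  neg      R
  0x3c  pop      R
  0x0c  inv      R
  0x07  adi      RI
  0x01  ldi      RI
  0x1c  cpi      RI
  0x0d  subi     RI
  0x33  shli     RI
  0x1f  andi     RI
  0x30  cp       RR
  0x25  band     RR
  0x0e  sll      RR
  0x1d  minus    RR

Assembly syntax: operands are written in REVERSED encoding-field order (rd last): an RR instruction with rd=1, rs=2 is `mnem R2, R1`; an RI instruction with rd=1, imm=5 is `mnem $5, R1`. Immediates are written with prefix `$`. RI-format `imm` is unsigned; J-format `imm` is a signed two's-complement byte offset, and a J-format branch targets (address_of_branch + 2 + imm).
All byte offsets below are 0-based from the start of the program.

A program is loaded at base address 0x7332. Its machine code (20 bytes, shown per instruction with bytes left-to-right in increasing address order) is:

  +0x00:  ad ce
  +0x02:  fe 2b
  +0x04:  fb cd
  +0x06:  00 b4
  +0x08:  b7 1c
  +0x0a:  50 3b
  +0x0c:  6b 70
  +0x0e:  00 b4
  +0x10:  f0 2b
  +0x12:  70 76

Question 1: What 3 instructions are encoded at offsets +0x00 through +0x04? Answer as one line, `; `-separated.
shli $45, R5; call $-2; shli $123, R3

off 0x00: read ad ce as little → 0xcead
  opcode bits[15:10]=0x33: shli/RI
  [9:7] rd=5 = R5
  [6:0] imm=45 = $45
off 0x02: read fe 2b as little → 0x2bfe
  opcode bits[15:10]=0xa: call/J
  [9:0] imm=1022 (s10→-2) = $-2
off 0x04: read fb cd as little → 0xcdfb
  opcode bits[15:10]=0x33: shli/RI
  [9:7] rd=3 = R3
  [6:0] imm=123 = $123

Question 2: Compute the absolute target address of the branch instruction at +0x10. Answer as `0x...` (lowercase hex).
0x7334

@+10  little-endian(f0 2b) = 0x2bf0
  op=0x2bf0>>10=0xa ⇒ call (J)
  imm: (w>>0)&0x3ff=0x3f0 (s10→-16) → $-16
  target = base 0x7332 + off 0x10 + 2 + imm -16 = 0x7334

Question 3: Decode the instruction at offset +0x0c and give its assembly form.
off 0x0c: read 6b 70 as little → 0x706b
  opcode bits[15:10]=0x1c: cpi/RI
  rd: (w>>7)&0x7=0x0 → R0
  imm: (w>>0)&0x7f=0x6b → $107

cpi $107, R0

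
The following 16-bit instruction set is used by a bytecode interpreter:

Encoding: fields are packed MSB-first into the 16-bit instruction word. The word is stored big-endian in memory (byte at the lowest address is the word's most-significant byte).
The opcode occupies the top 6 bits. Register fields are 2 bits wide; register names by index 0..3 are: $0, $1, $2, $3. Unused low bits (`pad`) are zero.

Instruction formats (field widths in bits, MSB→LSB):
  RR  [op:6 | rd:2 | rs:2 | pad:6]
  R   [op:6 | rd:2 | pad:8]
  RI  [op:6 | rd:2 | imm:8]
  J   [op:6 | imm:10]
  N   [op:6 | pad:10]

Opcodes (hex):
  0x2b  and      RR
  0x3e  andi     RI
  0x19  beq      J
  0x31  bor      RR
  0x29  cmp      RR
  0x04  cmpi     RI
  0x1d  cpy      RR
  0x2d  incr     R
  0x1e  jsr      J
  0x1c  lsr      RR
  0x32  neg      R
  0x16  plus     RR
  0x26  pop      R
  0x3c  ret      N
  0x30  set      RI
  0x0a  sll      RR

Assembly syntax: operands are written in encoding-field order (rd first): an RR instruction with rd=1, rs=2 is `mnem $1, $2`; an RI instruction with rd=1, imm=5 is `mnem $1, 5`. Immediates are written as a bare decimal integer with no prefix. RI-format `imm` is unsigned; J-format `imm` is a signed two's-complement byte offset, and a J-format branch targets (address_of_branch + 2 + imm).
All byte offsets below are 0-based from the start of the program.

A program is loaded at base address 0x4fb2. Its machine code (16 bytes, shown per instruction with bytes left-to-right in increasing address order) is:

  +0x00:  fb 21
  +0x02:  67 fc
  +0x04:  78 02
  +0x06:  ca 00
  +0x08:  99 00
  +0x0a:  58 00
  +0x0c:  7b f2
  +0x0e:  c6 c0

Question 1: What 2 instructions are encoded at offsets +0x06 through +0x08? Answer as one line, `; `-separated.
@+06  big-endian(ca 00) = 0xca00
  top 6b → 0x32 → neg [R]
  rd@[9:8]=0x2 ⇒ $2
@+08  big-endian(99 00) = 0x9900
  top 6b → 0x26 → pop [R]
  rd@[9:8]=0x1 ⇒ $1

neg $2; pop $1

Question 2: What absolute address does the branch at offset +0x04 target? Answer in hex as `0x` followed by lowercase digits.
0x4fba

off 0x04: read 78 02 as big → 0x7802
  opcode bits[15:10]=0x1e: jsr/J
  [9:0] imm=2 = 2
  target = base 0x4fb2 + off 0x04 + 2 + imm 2 = 0x4fba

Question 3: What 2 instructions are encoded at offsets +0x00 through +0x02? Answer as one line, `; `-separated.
[00] fb 21 → 0xfb21
  op=0xfb21>>10=0x3e ⇒ andi (RI)
  rd: (w>>8)&0x3=0x3 → $3
  imm: (w>>0)&0xff=0x21 → 33
[02] 67 fc → 0x67fc
  op=0x67fc>>10=0x19 ⇒ beq (J)
  imm: (w>>0)&0x3ff=0x3fc (s10→-4) → -4

andi $3, 33; beq -4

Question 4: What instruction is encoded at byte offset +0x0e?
+0x0e: c6 c0 ⇒ word 0xc6c0 (big)
  op=0xc6c0>>10=0x31 ⇒ bor (RR)
  rd: (w>>8)&0x3=0x2 → $2
  rs: (w>>6)&0x3=0x3 → $3

bor $2, $3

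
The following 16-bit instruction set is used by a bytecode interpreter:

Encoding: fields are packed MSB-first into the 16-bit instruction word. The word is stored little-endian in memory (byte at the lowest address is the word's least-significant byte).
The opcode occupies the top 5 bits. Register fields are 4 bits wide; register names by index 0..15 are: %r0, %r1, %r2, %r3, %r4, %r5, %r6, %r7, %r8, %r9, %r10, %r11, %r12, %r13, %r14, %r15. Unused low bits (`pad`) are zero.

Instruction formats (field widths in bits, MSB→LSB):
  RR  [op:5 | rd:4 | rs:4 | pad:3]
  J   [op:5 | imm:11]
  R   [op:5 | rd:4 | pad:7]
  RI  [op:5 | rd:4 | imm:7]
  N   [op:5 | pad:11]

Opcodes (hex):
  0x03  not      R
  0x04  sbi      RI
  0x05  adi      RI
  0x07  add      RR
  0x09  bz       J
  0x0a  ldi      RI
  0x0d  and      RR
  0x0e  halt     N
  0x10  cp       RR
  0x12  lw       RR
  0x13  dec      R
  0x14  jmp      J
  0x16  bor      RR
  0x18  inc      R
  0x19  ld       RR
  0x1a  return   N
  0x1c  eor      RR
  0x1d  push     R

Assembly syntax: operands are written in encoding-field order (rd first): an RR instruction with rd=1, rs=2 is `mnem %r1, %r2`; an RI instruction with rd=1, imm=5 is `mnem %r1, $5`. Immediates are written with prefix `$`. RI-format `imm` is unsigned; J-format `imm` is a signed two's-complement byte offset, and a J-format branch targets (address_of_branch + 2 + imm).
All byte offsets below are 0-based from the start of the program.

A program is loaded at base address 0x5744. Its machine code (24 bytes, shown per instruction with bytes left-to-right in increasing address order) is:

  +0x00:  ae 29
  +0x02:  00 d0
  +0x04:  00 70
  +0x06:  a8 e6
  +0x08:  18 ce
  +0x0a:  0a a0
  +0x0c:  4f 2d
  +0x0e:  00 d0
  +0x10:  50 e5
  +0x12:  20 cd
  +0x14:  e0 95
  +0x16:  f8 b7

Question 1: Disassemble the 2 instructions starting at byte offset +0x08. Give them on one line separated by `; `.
ld %r12, %r3; jmp $10

off 0x08: read 18 ce as little → 0xce18
  op=0xce18>>11=0x19 ⇒ ld (RR)
  [10:7] rd=12 = %r12
  [6:3] rs=3 = %r3
off 0x0a: read 0a a0 as little → 0xa00a
  op=0xa00a>>11=0x14 ⇒ jmp (J)
  [10:0] imm=10 = $10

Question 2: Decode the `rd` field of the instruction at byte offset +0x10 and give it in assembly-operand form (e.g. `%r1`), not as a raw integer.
@+10  little-endian(50 e5) = 0xe550
  top 5b → 0x1c → eor [RR]
  rd: (w>>7)&0xf=0xa → %r10
  rs: (w>>3)&0xf=0xa → %r10

%r10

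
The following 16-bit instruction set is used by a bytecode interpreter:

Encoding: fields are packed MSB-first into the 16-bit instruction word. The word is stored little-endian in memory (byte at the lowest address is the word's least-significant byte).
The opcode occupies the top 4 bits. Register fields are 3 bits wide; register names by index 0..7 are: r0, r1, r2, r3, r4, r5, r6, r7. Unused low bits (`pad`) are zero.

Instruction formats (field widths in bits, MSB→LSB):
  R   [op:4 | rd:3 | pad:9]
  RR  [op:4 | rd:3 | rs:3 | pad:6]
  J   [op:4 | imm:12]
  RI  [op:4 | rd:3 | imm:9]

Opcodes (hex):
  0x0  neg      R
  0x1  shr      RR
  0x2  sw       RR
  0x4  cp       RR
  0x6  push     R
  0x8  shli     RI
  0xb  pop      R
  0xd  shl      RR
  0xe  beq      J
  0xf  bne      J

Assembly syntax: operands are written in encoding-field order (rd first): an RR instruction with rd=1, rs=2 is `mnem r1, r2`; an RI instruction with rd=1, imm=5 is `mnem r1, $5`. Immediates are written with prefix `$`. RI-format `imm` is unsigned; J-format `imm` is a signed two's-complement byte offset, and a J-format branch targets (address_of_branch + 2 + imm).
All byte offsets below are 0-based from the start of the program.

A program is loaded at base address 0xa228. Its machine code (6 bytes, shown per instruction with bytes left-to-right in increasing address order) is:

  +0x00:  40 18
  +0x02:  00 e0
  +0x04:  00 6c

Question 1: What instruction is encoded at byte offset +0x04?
+0x04: 00 6c ⇒ word 0x6c00 (little)
  op=0x6c00>>12=0x6 ⇒ push (R)
  rd: (w>>9)&0x7=0x6 → r6

push r6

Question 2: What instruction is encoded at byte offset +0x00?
[00] 40 18 → 0x1840
  top 4b → 0x1 → shr [RR]
  [11:9] rd=4 = r4
  [8:6] rs=1 = r1

shr r4, r1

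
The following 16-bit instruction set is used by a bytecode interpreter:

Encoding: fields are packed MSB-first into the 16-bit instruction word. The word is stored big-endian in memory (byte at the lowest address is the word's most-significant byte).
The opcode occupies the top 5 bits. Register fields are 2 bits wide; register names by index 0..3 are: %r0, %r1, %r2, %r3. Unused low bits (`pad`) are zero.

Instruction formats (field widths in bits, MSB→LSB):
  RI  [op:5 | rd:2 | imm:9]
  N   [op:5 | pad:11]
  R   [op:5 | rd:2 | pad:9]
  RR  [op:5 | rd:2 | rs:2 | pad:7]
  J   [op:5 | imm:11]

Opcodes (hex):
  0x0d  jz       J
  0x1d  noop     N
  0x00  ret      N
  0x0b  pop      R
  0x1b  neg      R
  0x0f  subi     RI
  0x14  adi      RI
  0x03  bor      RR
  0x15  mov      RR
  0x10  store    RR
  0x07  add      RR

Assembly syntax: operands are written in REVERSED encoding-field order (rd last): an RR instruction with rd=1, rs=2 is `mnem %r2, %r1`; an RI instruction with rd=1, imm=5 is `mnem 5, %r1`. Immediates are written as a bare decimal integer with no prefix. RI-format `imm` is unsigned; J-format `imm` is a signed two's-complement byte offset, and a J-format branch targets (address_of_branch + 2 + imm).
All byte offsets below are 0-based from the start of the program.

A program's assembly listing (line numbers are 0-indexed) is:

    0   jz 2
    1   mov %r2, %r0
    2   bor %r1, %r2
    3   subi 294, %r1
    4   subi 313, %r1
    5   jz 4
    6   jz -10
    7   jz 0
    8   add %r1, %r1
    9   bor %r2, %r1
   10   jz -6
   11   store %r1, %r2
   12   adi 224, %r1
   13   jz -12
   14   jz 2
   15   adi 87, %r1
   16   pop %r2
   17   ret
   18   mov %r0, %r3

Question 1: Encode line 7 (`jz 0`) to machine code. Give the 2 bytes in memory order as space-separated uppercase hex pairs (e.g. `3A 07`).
L7: jz op=0xd:5|imm=0:11 ⇒ 0x6800 ⇒ big 68 00

68 00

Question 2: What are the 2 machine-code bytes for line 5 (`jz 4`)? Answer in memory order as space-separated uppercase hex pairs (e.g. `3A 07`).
68 04

line 5 (jz): pack op=0xd:5|imm=4:11 = 0x6804; big→ 68 04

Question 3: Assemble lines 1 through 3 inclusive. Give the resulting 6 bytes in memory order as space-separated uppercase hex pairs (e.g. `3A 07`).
A9 00 1C 80 7B 26

L1: mov op=0x15:5|rd=0:2|rs=2:2|pad=0:7 ⇒ 0xa900 ⇒ big a9 00
L2: bor op=0x3:5|rd=2:2|rs=1:2|pad=0:7 ⇒ 0x1c80 ⇒ big 1c 80
L3: subi op=0xf:5|rd=1:2|imm=294:9 ⇒ 0x7b26 ⇒ big 7b 26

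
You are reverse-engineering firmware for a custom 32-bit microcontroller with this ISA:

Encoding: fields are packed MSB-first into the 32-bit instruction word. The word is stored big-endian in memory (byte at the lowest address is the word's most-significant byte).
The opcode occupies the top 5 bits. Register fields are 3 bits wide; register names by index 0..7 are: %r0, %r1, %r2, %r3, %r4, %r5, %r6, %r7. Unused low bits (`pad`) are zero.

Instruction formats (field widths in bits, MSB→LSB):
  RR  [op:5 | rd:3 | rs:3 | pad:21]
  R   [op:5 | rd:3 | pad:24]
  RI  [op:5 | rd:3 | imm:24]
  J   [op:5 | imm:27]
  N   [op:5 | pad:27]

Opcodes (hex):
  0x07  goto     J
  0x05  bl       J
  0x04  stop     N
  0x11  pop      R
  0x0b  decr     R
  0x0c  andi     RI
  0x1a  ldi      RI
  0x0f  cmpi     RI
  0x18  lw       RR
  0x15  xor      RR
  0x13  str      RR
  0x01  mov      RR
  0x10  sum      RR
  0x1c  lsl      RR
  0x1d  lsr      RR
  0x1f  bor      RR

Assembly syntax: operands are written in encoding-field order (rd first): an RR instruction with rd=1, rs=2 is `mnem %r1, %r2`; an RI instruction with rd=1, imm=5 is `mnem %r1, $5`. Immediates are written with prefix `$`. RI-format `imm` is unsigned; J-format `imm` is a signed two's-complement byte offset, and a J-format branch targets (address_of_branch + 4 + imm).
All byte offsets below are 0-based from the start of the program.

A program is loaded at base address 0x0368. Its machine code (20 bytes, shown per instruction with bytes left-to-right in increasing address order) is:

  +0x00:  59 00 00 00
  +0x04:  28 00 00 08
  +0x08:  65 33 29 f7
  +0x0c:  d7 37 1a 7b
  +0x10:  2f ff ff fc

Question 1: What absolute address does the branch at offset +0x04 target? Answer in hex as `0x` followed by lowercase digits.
0x0378

[04] 28 00 00 08 → 0x28000008
  top 5b → 0x5 → bl [J]
  imm: (w>>0)&0x7ffffff=0x8 → $8
  target = base 0x0368 + off 0x04 + 4 + imm 8 = 0x0378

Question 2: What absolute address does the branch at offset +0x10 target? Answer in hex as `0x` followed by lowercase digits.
@+10  big-endian(2f ff ff fc) = 0x2ffffffc
  op=0x2ffffffc>>27=0x5 ⇒ bl (J)
  imm: (w>>0)&0x7ffffff=0x7fffffc (s27→-4) → $-4
  target = base 0x0368 + off 0x10 + 4 + imm -4 = 0x0378

0x0378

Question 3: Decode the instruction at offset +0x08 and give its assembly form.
andi %r5, $3353079

off 0x08: read 65 33 29 f7 as big → 0x653329f7
  op=0x653329f7>>27=0xc ⇒ andi (RI)
  rd: (w>>24)&0x7=0x5 → %r5
  imm: (w>>0)&0xffffff=0x3329f7 → $3353079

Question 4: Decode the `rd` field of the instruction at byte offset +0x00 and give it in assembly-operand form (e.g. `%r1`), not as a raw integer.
+0x00: 59 00 00 00 ⇒ word 0x59000000 (big)
  top 5b → 0xb → decr [R]
  [26:24] rd=1 = %r1

%r1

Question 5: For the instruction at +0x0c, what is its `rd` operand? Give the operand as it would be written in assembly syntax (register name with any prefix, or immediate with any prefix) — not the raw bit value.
%r7

+0x0c: d7 37 1a 7b ⇒ word 0xd7371a7b (big)
  op=0xd7371a7b>>27=0x1a ⇒ ldi (RI)
  rd@[26:24]=0x7 ⇒ %r7
  imm@[23:0]=0x371a7b ⇒ $3611259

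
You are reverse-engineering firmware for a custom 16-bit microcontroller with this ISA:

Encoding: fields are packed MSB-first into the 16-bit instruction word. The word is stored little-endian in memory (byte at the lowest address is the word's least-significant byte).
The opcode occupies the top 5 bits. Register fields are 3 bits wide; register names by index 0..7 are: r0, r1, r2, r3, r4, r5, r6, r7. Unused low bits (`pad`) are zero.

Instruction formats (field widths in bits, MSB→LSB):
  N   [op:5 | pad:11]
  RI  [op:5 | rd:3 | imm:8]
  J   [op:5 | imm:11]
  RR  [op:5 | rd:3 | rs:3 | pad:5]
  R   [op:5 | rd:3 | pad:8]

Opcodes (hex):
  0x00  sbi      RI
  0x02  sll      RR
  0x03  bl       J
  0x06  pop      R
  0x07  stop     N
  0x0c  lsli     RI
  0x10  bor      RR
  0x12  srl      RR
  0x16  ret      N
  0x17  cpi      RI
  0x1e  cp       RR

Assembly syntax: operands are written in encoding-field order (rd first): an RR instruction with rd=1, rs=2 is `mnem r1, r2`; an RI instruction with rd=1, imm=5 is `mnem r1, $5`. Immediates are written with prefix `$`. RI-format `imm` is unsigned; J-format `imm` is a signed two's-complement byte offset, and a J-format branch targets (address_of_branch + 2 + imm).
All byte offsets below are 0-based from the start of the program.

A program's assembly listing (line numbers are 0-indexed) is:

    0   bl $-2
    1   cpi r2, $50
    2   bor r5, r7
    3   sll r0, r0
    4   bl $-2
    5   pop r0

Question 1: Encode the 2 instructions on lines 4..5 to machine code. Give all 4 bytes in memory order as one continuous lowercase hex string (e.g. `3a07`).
fe1f0030

line 4 (bl): pack op=0x3:5|imm=-2:11 = 0x1ffe; little→ fe 1f
line 5 (pop): pack op=0x6:5|rd=0:3|pad=0:8 = 0x3000; little→ 00 30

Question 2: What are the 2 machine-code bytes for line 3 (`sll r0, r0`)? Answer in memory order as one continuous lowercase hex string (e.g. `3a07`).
3. sll fields op=0x2:5|rd=0:3|rs=0:3|pad=0:5 → word 1000h → 00 10

0010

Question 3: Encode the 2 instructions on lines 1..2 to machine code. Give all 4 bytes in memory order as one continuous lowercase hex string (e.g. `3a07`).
L1: cpi op=0x17:5|rd=2:3|imm=50:8 ⇒ 0xba32 ⇒ little 32 ba
L2: bor op=0x10:5|rd=5:3|rs=7:3|pad=0:5 ⇒ 0x85e0 ⇒ little e0 85

32bae085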